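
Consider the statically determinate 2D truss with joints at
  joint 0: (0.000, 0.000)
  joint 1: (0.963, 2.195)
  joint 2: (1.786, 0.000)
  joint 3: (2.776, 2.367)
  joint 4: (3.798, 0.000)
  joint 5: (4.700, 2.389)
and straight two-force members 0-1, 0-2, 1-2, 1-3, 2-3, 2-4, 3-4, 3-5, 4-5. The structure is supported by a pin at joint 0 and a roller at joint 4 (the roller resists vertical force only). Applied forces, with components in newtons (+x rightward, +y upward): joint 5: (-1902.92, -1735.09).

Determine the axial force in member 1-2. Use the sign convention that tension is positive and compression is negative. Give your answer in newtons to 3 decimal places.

N=6 nodes, M=9 members, R=3 reactions → 2N=12, M+R=12
member 0 (0-1): L=2.3970, (cx,cy)=(0.4018,0.9157)
member 1 (0-2): L=1.7860, (cx,cy)=(1.0000,0.0000)
member 2 (1-2): L=2.3442, (cx,cy)=(0.3511,-0.9363)
member 3 (1-3): L=1.8211, (cx,cy)=(0.9955,0.0944)
member 4 (2-3): L=2.5657, (cx,cy)=(0.3859,0.9226)
member 5 (2-4): L=2.0120, (cx,cy)=(1.0000,0.0000)
member 6 (3-4): L=2.5782, (cx,cy)=(0.3964,-0.9181)
member 7 (3-5): L=1.9241, (cx,cy)=(0.9999,0.0114)
member 8 (4-5): L=2.5536, (cx,cy)=(0.3532,0.9355)
solve A·x = −loads:
  F[0-1] = -857.1089 N (compression)
  F[0-2] = -1558.5682 N (compression)
  F[1-2] = +775.7663 N (tension)
  F[1-3] = -619.4744 N (compression)
  F[2-3] = -787.3617 N (compression)
  F[2-4] = -982.4030 N (compression)
  F[3-4] = +839.3219 N (tension)
  F[3-5] = -1253.3052 N (compression)
  F[4-5] = -1839.3262 N (compression)
  Rx@0 = +1902.9200 N
  Ry@0 = +784.8933 N
  Ry@4 = +950.1967 N

775.766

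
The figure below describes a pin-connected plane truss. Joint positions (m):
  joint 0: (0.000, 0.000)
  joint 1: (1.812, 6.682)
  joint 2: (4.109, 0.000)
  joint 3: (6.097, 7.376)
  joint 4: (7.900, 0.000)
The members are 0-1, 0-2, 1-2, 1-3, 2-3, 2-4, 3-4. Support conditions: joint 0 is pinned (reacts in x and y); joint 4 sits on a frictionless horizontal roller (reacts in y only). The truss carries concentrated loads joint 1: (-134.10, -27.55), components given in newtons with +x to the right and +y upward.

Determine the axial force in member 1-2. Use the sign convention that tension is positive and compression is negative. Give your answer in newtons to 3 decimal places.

N=5 nodes, M=7 members, R=3 reactions → 2N=10, M+R=10
member 0 (0-1): L=6.9233, (cx,cy)=(0.2617,0.9651)
member 1 (0-2): L=4.1090, (cx,cy)=(1.0000,0.0000)
member 2 (1-2): L=7.0658, (cx,cy)=(0.3251,-0.9457)
member 3 (1-3): L=4.3408, (cx,cy)=(0.9871,0.1599)
member 4 (2-3): L=7.6392, (cx,cy)=(0.2602,0.9655)
member 5 (2-4): L=3.7910, (cx,cy)=(1.0000,0.0000)
member 6 (3-4): L=7.5932, (cx,cy)=(0.2375,-0.9714)
solve A·x = −loads:
  F[0-1] = -139.5190 N (compression)
  F[0-2] = -97.5845 N (compression)
  F[1-2] = +123.1156 N (tension)
  F[1-3] = +58.3113 N (tension)
  F[2-3] = -120.5831 N (compression)
  F[2-4] = -26.1811 N (compression)
  F[3-4] = +110.2592 N (tension)
  Rx@0 = +134.1000 N
  Ry@0 = +134.6558 N
  Ry@4 = -107.1058 N

123.116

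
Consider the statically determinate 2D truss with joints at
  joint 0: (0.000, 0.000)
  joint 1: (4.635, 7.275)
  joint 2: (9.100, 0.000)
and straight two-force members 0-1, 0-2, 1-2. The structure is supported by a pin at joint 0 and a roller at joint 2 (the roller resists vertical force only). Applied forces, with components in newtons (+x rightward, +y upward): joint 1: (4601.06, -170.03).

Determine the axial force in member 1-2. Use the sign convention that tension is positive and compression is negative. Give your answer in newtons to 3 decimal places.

-4417.466

N=3 nodes, M=3 members, R=3 reactions → 2N=6, M+R=6
member 0 (0-1): L=8.6261, (cx,cy)=(0.5373,0.8434)
member 1 (0-2): L=9.1000, (cx,cy)=(1.0000,0.0000)
member 2 (1-2): L=8.5359, (cx,cy)=(0.5231,-0.8523)
solve A·x = −loads:
  F[0-1] = +4262.5088 N (tension)
  F[0-2] = +2310.7054 N (tension)
  F[1-2] = -4417.4660 N (compression)
  Rx@0 = -4601.0600 N
  Ry@0 = -3594.8931 N
  Ry@2 = +3764.9231 N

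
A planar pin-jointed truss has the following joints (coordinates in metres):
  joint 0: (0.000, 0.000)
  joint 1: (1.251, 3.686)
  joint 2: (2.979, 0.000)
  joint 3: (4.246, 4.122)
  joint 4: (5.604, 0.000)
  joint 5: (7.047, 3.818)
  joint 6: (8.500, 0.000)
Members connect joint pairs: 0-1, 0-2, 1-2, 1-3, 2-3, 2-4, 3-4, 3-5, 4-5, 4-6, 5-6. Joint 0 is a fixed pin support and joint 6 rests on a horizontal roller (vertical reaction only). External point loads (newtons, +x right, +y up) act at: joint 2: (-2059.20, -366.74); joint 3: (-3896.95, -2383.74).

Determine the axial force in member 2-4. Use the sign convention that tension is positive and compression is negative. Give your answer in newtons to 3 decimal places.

N=7 nodes, M=11 members, R=3 reactions → 2N=14, M+R=14
member 0 (0-1): L=3.8925, (cx,cy)=(0.3214,0.9469)
member 1 (0-2): L=2.9790, (cx,cy)=(1.0000,0.0000)
member 2 (1-2): L=4.0709, (cx,cy)=(0.4245,-0.9054)
member 3 (1-3): L=3.0266, (cx,cy)=(0.9896,0.1441)
member 4 (2-3): L=4.3123, (cx,cy)=(0.2938,0.9559)
member 5 (2-4): L=2.6250, (cx,cy)=(1.0000,0.0000)
member 6 (3-4): L=4.3399, (cx,cy)=(0.3129,-0.9498)
member 7 (3-5): L=2.8174, (cx,cy)=(0.9942,-0.1079)
member 8 (4-5): L=4.0816, (cx,cy)=(0.3535,0.9354)
member 9 (4-6): L=2.8960, (cx,cy)=(1.0000,0.0000)
member 10 (5-6): L=4.0851, (cx,cy)=(0.3557,-0.9346)
solve A·x = −loads:
  F[0-1] = -3507.0476 N (compression)
  F[0-2] = -4829.0310 N (compression)
  F[1-2] = +3263.8534 N (tension)
  F[1-3] = -2539.0158 N (compression)
  F[2-3] = -2708.0075 N (compression)
  F[2-4] = -588.7814 N (compression)
  F[3-4] = +553.1744 N (tension)
  F[3-5] = +418.1299 N (tension)
  F[4-5] = -561.6685 N (compression)
  F[4-6] = -217.1172 N (compression)
  F[5-6] = +610.4289 N (tension)
  Rx@0 = +5956.1500 N
  Ry@0 = +3320.9917 N
  Ry@6 = -570.5117 N

-588.781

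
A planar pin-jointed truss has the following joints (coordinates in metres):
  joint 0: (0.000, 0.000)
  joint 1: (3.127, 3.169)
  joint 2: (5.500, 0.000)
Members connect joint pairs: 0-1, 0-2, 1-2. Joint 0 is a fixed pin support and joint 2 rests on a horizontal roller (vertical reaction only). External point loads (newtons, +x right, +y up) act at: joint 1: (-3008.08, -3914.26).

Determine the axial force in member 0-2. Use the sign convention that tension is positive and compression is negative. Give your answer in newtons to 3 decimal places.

368.593

N=3 nodes, M=3 members, R=3 reactions → 2N=6, M+R=6
member 0 (0-1): L=4.4520, (cx,cy)=(0.7024,0.7118)
member 1 (0-2): L=5.5000, (cx,cy)=(1.0000,0.0000)
member 2 (1-2): L=3.9590, (cx,cy)=(0.5994,-0.8005)
solve A·x = −loads:
  F[0-1] = -4807.5132 N (compression)
  F[0-2] = +368.5928 N (tension)
  F[1-2] = -614.9428 N (compression)
  Rx@0 = +3008.0800 N
  Ry@0 = +3422.0263 N
  Ry@2 = +492.2337 N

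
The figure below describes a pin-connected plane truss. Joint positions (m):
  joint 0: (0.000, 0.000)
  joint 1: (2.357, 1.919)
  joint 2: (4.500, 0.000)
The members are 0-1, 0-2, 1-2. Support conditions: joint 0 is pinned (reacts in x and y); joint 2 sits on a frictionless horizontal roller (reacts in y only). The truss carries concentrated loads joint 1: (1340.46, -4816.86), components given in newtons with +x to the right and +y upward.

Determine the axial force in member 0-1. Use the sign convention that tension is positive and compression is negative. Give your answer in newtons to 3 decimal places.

N=3 nodes, M=3 members, R=3 reactions → 2N=6, M+R=6
member 0 (0-1): L=3.0394, (cx,cy)=(0.7755,0.6314)
member 1 (0-2): L=4.5000, (cx,cy)=(1.0000,0.0000)
member 2 (1-2): L=2.8766, (cx,cy)=(0.7450,-0.6671)
solve A·x = −loads:
  F[0-1] = -2727.8091 N (compression)
  F[0-2] = +3455.8203 N (tension)
  F[1-2] = -4638.8811 N (compression)
  Rx@0 = -1340.4600 N
  Ry@0 = +1722.2641 N
  Ry@2 = +3094.5959 N

-2727.809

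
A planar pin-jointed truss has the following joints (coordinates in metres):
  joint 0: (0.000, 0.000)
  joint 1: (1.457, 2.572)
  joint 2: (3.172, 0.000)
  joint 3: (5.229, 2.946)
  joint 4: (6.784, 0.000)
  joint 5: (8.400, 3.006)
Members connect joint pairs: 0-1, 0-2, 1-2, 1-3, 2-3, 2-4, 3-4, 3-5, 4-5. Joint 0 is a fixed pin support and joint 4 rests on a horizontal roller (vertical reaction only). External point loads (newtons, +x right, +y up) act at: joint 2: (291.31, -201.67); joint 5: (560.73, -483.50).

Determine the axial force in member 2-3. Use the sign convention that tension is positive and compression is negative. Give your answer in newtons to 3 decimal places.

N=6 nodes, M=9 members, R=3 reactions → 2N=12, M+R=12
member 0 (0-1): L=2.9560, (cx,cy)=(0.4929,0.8701)
member 1 (0-2): L=3.1720, (cx,cy)=(1.0000,0.0000)
member 2 (1-2): L=3.0913, (cx,cy)=(0.5548,-0.8320)
member 3 (1-3): L=3.7905, (cx,cy)=(0.9951,0.0987)
member 4 (2-3): L=3.5931, (cx,cy)=(0.5725,0.8199)
member 5 (2-4): L=3.6120, (cx,cy)=(1.0000,0.0000)
member 6 (3-4): L=3.3312, (cx,cy)=(0.4668,-0.8844)
member 7 (3-5): L=3.1716, (cx,cy)=(0.9998,0.0189)
member 8 (4-5): L=3.4128, (cx,cy)=(0.4735,0.8808)
solve A·x = −loads:
  F[0-1] = +294.5197 N (tension)
  F[0-2] = +706.8733 N (tension)
  F[1-2] = -272.6754 N (compression)
  F[1-3] = +297.8938 N (tension)
  F[2-3] = +522.6615 N (tension)
  F[2-4] = -34.9290 N (compression)
  F[3-4] = -500.0667 N (compression)
  F[3-5] = +829.2374 N (tension)
  F[4-5] = -566.7493 N (compression)
  Rx@0 = -852.0400 N
  Ry@0 = -256.2586 N
  Ry@4 = +941.4286 N

522.662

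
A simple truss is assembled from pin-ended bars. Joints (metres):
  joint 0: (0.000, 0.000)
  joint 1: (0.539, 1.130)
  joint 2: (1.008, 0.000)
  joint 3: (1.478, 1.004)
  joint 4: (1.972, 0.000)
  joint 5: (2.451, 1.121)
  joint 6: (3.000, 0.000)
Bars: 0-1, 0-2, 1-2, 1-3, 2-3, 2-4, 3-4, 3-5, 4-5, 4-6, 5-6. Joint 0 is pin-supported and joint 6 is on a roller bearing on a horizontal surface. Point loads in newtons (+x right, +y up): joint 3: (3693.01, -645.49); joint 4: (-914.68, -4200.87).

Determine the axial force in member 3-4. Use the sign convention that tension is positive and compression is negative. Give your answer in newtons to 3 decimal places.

N=7 nodes, M=11 members, R=3 reactions → 2N=14, M+R=14
member 0 (0-1): L=1.2520, (cx,cy)=(0.4305,0.9026)
member 1 (0-2): L=1.0080, (cx,cy)=(1.0000,0.0000)
member 2 (1-2): L=1.2235, (cx,cy)=(0.3833,-0.9236)
member 3 (1-3): L=0.9474, (cx,cy)=(0.9911,-0.1330)
member 4 (2-3): L=1.1086, (cx,cy)=(0.4240,0.9057)
member 5 (2-4): L=0.9640, (cx,cy)=(1.0000,0.0000)
member 6 (3-4): L=1.1190, (cx,cy)=(0.4415,-0.8973)
member 7 (3-5): L=0.9800, (cx,cy)=(0.9928,0.1194)
member 8 (4-5): L=1.2190, (cx,cy)=(0.3929,0.9196)
member 9 (4-6): L=1.0280, (cx,cy)=(1.0000,0.0000)
member 10 (5-6): L=1.2482, (cx,cy)=(0.4398,-0.8981)
solve A·x = −loads:
  F[0-1] = -588.3683 N (compression)
  F[0-2] = +3031.6358 N (tension)
  F[1-2] = +647.8548 N (tension)
  F[1-3] = -506.1495 N (compression)
  F[2-3] = -660.6824 N (compression)
  F[2-4] = +3560.0939 N (tension)
  F[3-4] = -686.6031 N (compression)
  F[3-5] = -4201.7003 N (compression)
  F[4-5] = +5238.2568 N (tension)
  F[4-6] = +2113.3858 N (tension)
  F[5-6] = -4805.0292 N (compression)
  Rx@0 = -2778.3300 N
  Ry@0 = +531.0494 N
  Ry@6 = +4315.3106 N

-686.603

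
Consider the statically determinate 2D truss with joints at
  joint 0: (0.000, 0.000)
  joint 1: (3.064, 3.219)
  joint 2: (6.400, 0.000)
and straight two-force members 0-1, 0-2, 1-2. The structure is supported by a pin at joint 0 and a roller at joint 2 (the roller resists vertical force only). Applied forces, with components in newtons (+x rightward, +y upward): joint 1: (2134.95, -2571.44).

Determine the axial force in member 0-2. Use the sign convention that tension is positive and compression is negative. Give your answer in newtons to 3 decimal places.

N=3 nodes, M=3 members, R=3 reactions → 2N=6, M+R=6
member 0 (0-1): L=4.4441, (cx,cy)=(0.6895,0.7243)
member 1 (0-2): L=6.4000, (cx,cy)=(1.0000,0.0000)
member 2 (1-2): L=4.6358, (cx,cy)=(0.7196,-0.6944)
solve A·x = −loads:
  F[0-1] = -367.9949 N (compression)
  F[0-2] = +2388.6652 N (tension)
  F[1-2] = -3319.3733 N (compression)
  Rx@0 = -2134.9500 N
  Ry@0 = +266.5500 N
  Ry@2 = +2304.8900 N

2388.665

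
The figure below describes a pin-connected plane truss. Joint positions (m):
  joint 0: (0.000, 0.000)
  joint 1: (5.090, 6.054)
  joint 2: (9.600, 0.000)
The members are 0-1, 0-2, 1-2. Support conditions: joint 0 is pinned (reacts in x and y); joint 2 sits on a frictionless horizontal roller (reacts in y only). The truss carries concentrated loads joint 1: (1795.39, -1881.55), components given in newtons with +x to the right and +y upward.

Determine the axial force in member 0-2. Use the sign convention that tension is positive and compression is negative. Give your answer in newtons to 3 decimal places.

N=3 nodes, M=3 members, R=3 reactions → 2N=6, M+R=6
member 0 (0-1): L=7.9094, (cx,cy)=(0.6435,0.7654)
member 1 (0-2): L=9.6000, (cx,cy)=(1.0000,0.0000)
member 2 (1-2): L=7.5492, (cx,cy)=(0.5974,-0.8019)
solve A·x = −loads:
  F[0-1] = +324.3744 N (tension)
  F[0-2] = +1586.6434 N (tension)
  F[1-2] = -2655.8650 N (compression)
  Rx@0 = -1795.3900 N
  Ry@0 = -248.2813 N
  Ry@2 = +2129.8313 N

1586.643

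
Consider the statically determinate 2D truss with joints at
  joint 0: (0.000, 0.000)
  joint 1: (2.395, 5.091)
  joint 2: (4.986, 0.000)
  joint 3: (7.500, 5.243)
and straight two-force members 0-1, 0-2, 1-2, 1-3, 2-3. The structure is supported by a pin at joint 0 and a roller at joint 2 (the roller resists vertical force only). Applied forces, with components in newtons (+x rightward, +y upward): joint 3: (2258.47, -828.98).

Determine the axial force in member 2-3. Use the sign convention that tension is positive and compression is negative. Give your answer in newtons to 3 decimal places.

N=4 nodes, M=5 members, R=3 reactions → 2N=8, M+R=8
member 0 (0-1): L=5.6262, (cx,cy)=(0.4257,0.9049)
member 1 (0-2): L=4.9860, (cx,cy)=(1.0000,0.0000)
member 2 (1-2): L=5.7124, (cx,cy)=(0.4536,-0.8912)
member 3 (1-3): L=5.1073, (cx,cy)=(0.9996,0.0298)
member 4 (2-3): L=5.8146, (cx,cy)=(0.4324,0.9017)
solve A·x = −loads:
  F[0-1] = +3086.4760 N (tension)
  F[0-2] = +944.6011 N (tension)
  F[1-2] = -3043.7396 N (compression)
  F[1-3] = +2695.6251 N (tension)
  F[2-3] = -1008.3241 N (compression)
  Rx@0 = -2258.4700 N
  Ry@0 = -2792.8628 N
  Ry@2 = +3621.8428 N

-1008.324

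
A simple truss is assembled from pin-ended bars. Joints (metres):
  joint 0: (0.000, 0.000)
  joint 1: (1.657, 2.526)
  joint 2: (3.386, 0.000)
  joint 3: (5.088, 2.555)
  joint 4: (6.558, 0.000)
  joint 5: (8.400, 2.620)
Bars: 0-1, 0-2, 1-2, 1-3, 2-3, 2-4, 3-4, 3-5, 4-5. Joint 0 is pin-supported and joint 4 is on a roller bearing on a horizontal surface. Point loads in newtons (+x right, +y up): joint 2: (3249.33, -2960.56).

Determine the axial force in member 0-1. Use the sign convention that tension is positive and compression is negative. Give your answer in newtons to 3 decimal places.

-1712.578

N=6 nodes, M=9 members, R=3 reactions → 2N=12, M+R=12
member 0 (0-1): L=3.0210, (cx,cy)=(0.5485,0.8362)
member 1 (0-2): L=3.3860, (cx,cy)=(1.0000,0.0000)
member 2 (1-2): L=3.0611, (cx,cy)=(0.5648,-0.8252)
member 3 (1-3): L=3.4311, (cx,cy)=(1.0000,0.0085)
member 4 (2-3): L=3.0700, (cx,cy)=(0.5544,0.8323)
member 5 (2-4): L=3.1720, (cx,cy)=(1.0000,0.0000)
member 6 (3-4): L=2.9477, (cx,cy)=(0.4987,-0.8668)
member 7 (3-5): L=3.3126, (cx,cy)=(0.9998,0.0196)
member 8 (4-5): L=3.2027, (cx,cy)=(0.5751,0.8181)
solve A·x = −loads:
  F[0-1] = -1712.5776 N (compression)
  F[0-2] = +4188.6743 N (tension)
  F[1-2] = +1715.7530 N (tension)
  F[1-3] = -1908.5318 N (compression)
  F[2-3] = +1856.0698 N (tension)
  F[2-4] = +879.4595 N (tension)
  F[3-4] = -1763.5246 N (compression)
  F[3-5] = +0.0000 N (tension)
  F[4-5] = -0.0000 N (compression)
  Rx@0 = -3249.3300 N
  Ry@0 = +1431.9757 N
  Ry@4 = +1528.5843 N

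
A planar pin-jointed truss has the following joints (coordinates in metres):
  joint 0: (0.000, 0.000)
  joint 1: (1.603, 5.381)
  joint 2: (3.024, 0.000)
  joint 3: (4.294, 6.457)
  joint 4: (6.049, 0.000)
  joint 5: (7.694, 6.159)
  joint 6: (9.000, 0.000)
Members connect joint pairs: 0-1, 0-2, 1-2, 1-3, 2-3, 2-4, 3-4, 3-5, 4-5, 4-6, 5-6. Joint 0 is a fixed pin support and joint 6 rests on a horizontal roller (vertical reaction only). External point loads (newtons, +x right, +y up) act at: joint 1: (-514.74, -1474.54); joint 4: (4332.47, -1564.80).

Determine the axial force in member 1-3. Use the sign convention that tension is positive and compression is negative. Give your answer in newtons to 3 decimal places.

N=7 nodes, M=11 members, R=3 reactions → 2N=14, M+R=14
member 0 (0-1): L=5.6147, (cx,cy)=(0.2855,0.9584)
member 1 (0-2): L=3.0240, (cx,cy)=(1.0000,0.0000)
member 2 (1-2): L=5.5655, (cx,cy)=(0.2553,-0.9669)
member 3 (1-3): L=2.8981, (cx,cy)=(0.9285,0.3713)
member 4 (2-3): L=6.5807, (cx,cy)=(0.1930,0.9812)
member 5 (2-4): L=3.0250, (cx,cy)=(1.0000,0.0000)
member 6 (3-4): L=6.6913, (cx,cy)=(0.2623,-0.9650)
member 7 (3-5): L=3.4130, (cx,cy)=(0.9962,-0.0873)
member 8 (4-5): L=6.3749, (cx,cy)=(0.2580,0.9661)
member 9 (4-6): L=2.9510, (cx,cy)=(1.0000,0.0000)
member 10 (5-6): L=6.2959, (cx,cy)=(0.2074,-0.9782)
solve A·x = −loads:
  F[0-1] = -2121.0264 N (compression)
  F[0-2] = +4423.2850 N (tension)
  F[1-2] = +488.2312 N (tension)
  F[1-3] = -232.0590 N (compression)
  F[2-3] = -481.0930 N (compression)
  F[2-4] = +4640.7878 N (tension)
  F[3-4] = +621.2604 N (tension)
  F[3-5] = -473.0703 N (compression)
  F[4-5] = +999.1263 N (tension)
  F[4-6] = +213.4457 N (tension)
  F[5-6] = -1028.9756 N (compression)
  Rx@0 = -3817.7300 N
  Ry@0 = +2032.7459 N
  Ry@6 = +1006.5941 N

-232.059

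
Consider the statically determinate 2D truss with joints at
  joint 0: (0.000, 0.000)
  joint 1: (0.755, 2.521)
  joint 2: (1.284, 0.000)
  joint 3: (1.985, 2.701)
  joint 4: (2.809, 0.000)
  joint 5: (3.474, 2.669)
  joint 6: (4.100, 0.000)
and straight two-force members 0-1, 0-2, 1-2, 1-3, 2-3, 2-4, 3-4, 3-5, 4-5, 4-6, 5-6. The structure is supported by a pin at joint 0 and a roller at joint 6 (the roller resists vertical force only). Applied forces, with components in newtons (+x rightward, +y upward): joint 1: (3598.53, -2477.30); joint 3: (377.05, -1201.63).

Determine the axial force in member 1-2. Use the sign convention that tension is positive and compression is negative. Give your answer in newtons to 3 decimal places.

N=7 nodes, M=11 members, R=3 reactions → 2N=14, M+R=14
member 0 (0-1): L=2.6316, (cx,cy)=(0.2869,0.9580)
member 1 (0-2): L=1.2840, (cx,cy)=(1.0000,0.0000)
member 2 (1-2): L=2.5759, (cx,cy)=(0.2054,-0.9787)
member 3 (1-3): L=1.2431, (cx,cy)=(0.9895,0.1448)
member 4 (2-3): L=2.7905, (cx,cy)=(0.2512,0.9679)
member 5 (2-4): L=1.5250, (cx,cy)=(1.0000,0.0000)
member 6 (3-4): L=2.8239, (cx,cy)=(0.2918,-0.9565)
member 7 (3-5): L=1.4893, (cx,cy)=(0.9998,-0.0215)
member 8 (4-5): L=2.7506, (cx,cy)=(0.2418,0.9703)
member 9 (4-6): L=1.2910, (cx,cy)=(1.0000,0.0000)
member 10 (5-6): L=2.7414, (cx,cy)=(0.2283,-0.9736)
solve A·x = −loads:
  F[0-1] = -187.8250 N (compression)
  F[0-2] = +4029.4660 N (tension)
  F[1-2] = -2807.3377 N (compression)
  F[1-3] = -3108.6495 N (compression)
  F[2-3] = +2838.5254 N (tension)
  F[2-4] = +2739.8692 N (tension)
  F[3-4] = -3620.3781 N (compression)
  F[3-5] = -1683.8473 N (compression)
  F[4-5] = +3568.6880 N (tension)
  F[4-6] = +820.6723 N (tension)
  F[5-6] = -3593.9546 N (compression)
  Rx@0 = -3975.5800 N
  Ry@0 = +179.9292 N
  Ry@6 = +3499.0008 N

-2807.338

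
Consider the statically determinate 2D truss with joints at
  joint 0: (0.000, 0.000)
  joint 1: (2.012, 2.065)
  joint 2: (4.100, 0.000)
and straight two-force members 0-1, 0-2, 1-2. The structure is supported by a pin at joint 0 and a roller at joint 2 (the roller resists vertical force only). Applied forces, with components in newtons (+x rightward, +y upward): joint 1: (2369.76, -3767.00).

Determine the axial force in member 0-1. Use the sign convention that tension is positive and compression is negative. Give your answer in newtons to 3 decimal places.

N=3 nodes, M=3 members, R=3 reactions → 2N=6, M+R=6
member 0 (0-1): L=2.8831, (cx,cy)=(0.6979,0.7162)
member 1 (0-2): L=4.1000, (cx,cy)=(1.0000,0.0000)
member 2 (1-2): L=2.9367, (cx,cy)=(0.7110,-0.7032)
solve A·x = −loads:
  F[0-1] = -1012.0425 N (compression)
  F[0-2] = +3076.0196 N (tension)
  F[1-2] = -4326.2558 N (compression)
  Rx@0 = -2369.7600 N
  Ry@0 = +724.8638 N
  Ry@2 = +3042.1362 N

-1012.043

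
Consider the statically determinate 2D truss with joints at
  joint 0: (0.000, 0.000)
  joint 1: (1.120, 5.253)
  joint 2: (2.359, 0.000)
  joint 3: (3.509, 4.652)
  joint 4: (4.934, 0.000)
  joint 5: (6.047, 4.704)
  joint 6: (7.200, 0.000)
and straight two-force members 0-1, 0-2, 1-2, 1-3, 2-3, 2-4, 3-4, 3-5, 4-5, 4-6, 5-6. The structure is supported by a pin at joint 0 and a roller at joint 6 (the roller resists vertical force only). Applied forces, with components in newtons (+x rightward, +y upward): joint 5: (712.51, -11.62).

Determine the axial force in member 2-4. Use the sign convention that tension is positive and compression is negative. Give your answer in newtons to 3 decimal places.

362.782

N=7 nodes, M=11 members, R=3 reactions → 2N=14, M+R=14
member 0 (0-1): L=5.3711, (cx,cy)=(0.2085,0.9780)
member 1 (0-2): L=2.3590, (cx,cy)=(1.0000,0.0000)
member 2 (1-2): L=5.3971, (cx,cy)=(0.2296,-0.9733)
member 3 (1-3): L=2.4634, (cx,cy)=(0.9698,-0.2440)
member 4 (2-3): L=4.7920, (cx,cy)=(0.2400,0.9708)
member 5 (2-4): L=2.5750, (cx,cy)=(1.0000,0.0000)
member 6 (3-4): L=4.8654, (cx,cy)=(0.2929,-0.9561)
member 7 (3-5): L=2.5385, (cx,cy)=(0.9998,0.0205)
member 8 (4-5): L=4.8339, (cx,cy)=(0.2302,0.9731)
member 9 (4-6): L=2.2660, (cx,cy)=(1.0000,0.0000)
member 10 (5-6): L=4.8432, (cx,cy)=(0.2381,-0.9712)
solve A·x = −loads:
  F[0-1] = +474.0671 N (tension)
  F[0-2] = +613.6554 N (tension)
  F[1-2] = -533.5800 N (compression)
  F[1-3] = +228.2432 N (tension)
  F[2-3] = +534.9627 N (tension)
  F[2-4] = +362.7824 N (tension)
  F[3-4] = -474.4388 N (compression)
  F[3-5] = +488.7870 N (tension)
  F[4-5] = +466.1582 N (tension)
  F[4-6] = +116.4926 N (tension)
  F[5-6] = -489.3343 N (compression)
  Rx@0 = -712.5100 N
  Ry@0 = -463.6457 N
  Ry@6 = +475.2657 N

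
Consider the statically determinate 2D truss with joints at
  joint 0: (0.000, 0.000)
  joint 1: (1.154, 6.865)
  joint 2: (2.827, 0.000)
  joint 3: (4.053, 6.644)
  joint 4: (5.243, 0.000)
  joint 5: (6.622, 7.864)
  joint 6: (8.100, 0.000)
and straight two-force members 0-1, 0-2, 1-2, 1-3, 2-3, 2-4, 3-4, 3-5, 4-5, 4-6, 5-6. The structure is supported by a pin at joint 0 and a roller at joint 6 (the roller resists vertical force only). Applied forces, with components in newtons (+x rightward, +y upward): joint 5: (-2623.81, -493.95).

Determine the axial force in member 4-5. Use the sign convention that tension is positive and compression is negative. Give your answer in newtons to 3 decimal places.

-1752.909

N=7 nodes, M=11 members, R=3 reactions → 2N=14, M+R=14
member 0 (0-1): L=6.9613, (cx,cy)=(0.1658,0.9862)
member 1 (0-2): L=2.8270, (cx,cy)=(1.0000,0.0000)
member 2 (1-2): L=7.0659, (cx,cy)=(0.2368,-0.9716)
member 3 (1-3): L=2.9074, (cx,cy)=(0.9971,-0.0760)
member 4 (2-3): L=6.7562, (cx,cy)=(0.1815,0.9834)
member 5 (2-4): L=2.4160, (cx,cy)=(1.0000,0.0000)
member 6 (3-4): L=6.7497, (cx,cy)=(0.1763,-0.9843)
member 7 (3-5): L=2.8440, (cx,cy)=(0.9033,0.4290)
member 8 (4-5): L=7.9840, (cx,cy)=(0.1727,0.9850)
member 9 (4-6): L=2.8570, (cx,cy)=(1.0000,0.0000)
member 10 (5-6): L=8.0017, (cx,cy)=(0.1847,-0.9828)
solve A·x = −loads:
  F[0-1] = -2674.4984 N (compression)
  F[0-2] = -2180.4498 N (compression)
  F[1-2] = +2801.5188 N (tension)
  F[1-3] = -1109.8882 N (compression)
  F[2-3] = -2767.8116 N (compression)
  F[2-4] = -1014.8753 N (compression)
  F[3-4] = +1754.0401 N (tension)
  F[3-5] = -2123.4874 N (compression)
  F[4-5] = -1752.9093 N (compression)
  F[4-6] = -402.8685 N (compression)
  F[5-6] = +2181.0738 N (tension)
  Rx@0 = +2623.8100 N
  Ry@0 = +2637.4938 N
  Ry@6 = -2143.5438 N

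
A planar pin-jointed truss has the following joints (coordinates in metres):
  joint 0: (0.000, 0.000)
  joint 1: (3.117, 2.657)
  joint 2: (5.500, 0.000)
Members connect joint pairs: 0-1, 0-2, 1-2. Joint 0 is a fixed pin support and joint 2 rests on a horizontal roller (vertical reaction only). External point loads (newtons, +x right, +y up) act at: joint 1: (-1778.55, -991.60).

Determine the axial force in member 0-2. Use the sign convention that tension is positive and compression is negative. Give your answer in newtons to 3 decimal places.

N=3 nodes, M=3 members, R=3 reactions → 2N=6, M+R=6
member 0 (0-1): L=4.0958, (cx,cy)=(0.7610,0.6487)
member 1 (0-2): L=5.5000, (cx,cy)=(1.0000,0.0000)
member 2 (1-2): L=3.5691, (cx,cy)=(0.6677,-0.7444)
solve A·x = −loads:
  F[0-1] = -1986.7410 N (compression)
  F[0-2] = -266.5826 N (compression)
  F[1-2] = +399.2677 N (tension)
  Rx@0 = +1778.5500 N
  Ry@0 = +1288.8346 N
  Ry@2 = -297.2346 N

-266.583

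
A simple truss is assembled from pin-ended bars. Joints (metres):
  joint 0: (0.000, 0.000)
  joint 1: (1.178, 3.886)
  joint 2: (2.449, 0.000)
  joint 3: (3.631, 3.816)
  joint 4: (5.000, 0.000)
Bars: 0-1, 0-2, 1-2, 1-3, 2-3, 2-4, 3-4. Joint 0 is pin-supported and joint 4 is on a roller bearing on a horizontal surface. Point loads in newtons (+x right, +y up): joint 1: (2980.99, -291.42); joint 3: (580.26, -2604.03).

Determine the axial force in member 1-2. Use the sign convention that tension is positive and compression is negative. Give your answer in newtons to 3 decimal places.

-2173.007

N=5 nodes, M=7 members, R=3 reactions → 2N=10, M+R=10
member 0 (0-1): L=4.0606, (cx,cy)=(0.2901,0.9570)
member 1 (0-2): L=2.4490, (cx,cy)=(1.0000,0.0000)
member 2 (1-2): L=4.0886, (cx,cy)=(0.3109,-0.9505)
member 3 (1-3): L=2.4540, (cx,cy)=(0.9996,-0.0285)
member 4 (2-3): L=3.9949, (cx,cy)=(0.2959,0.9552)
member 5 (2-4): L=2.5510, (cx,cy)=(1.0000,0.0000)
member 6 (3-4): L=4.0541, (cx,cy)=(0.3377,-0.9413)
solve A·x = −loads:
  F[0-1] = +1905.8973 N (tension)
  F[0-2] = +3008.3433 N (tension)
  F[1-2] = -2173.0075 N (compression)
  F[1-3] = -1753.2819 N (compression)
  F[2-3] = +2162.1527 N (tension)
  F[2-4] = +1693.0917 N (tension)
  F[3-4] = -5013.8961 N (compression)
  Rx@0 = -3561.2500 N
  Ry@0 = -1823.9350 N
  Ry@4 = +4719.3850 N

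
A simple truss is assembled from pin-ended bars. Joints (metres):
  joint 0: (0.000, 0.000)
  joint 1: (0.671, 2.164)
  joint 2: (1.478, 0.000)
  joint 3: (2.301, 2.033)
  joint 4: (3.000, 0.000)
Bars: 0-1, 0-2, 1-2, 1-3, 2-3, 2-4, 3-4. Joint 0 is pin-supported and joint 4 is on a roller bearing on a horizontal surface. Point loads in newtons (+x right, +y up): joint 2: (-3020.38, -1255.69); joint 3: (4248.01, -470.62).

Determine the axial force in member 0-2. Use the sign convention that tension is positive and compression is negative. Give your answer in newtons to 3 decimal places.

N=5 nodes, M=7 members, R=3 reactions → 2N=10, M+R=10
member 0 (0-1): L=2.2656, (cx,cy)=(0.2962,0.9551)
member 1 (0-2): L=1.4780, (cx,cy)=(1.0000,0.0000)
member 2 (1-2): L=2.3096, (cx,cy)=(0.3494,-0.9370)
member 3 (1-3): L=1.6353, (cx,cy)=(0.9968,-0.0801)
member 4 (2-3): L=2.1933, (cx,cy)=(0.3752,0.9269)
member 5 (2-4): L=1.5220, (cx,cy)=(1.0000,0.0000)
member 6 (3-4): L=2.1498, (cx,cy)=(0.3251,-0.9457)
solve A·x = −loads:
  F[0-1] = +2232.1679 N (tension)
  F[0-2] = +566.5440 N (tension)
  F[1-2] = -2404.2137 N (compression)
  F[1-3] = +1505.9937 N (tension)
  F[2-3] = +3784.9348 N (tension)
  F[2-4] = +1326.5999 N (tension)
  F[3-4] = -4080.0283 N (compression)
  Rx@0 = -1227.6300 N
  Ry@0 = -2132.0269 N
  Ry@4 = +3858.3369 N

566.544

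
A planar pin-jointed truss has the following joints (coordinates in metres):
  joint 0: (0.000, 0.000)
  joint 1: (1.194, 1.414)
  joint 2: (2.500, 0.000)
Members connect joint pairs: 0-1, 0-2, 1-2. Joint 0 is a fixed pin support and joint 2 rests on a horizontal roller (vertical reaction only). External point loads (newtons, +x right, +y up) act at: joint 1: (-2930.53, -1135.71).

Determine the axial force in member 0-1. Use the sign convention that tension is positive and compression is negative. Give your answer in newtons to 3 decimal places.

N=3 nodes, M=3 members, R=3 reactions → 2N=6, M+R=6
member 0 (0-1): L=1.8507, (cx,cy)=(0.6452,0.7640)
member 1 (0-2): L=2.5000, (cx,cy)=(1.0000,0.0000)
member 2 (1-2): L=1.9248, (cx,cy)=(0.6785,-0.7346)
solve A·x = −loads:
  F[0-1] = -2945.9158 N (compression)
  F[0-2] = -1029.9229 N (compression)
  F[1-2] = +1517.9502 N (tension)
  Rx@0 = +2930.5300 N
  Ry@0 = +2250.8027 N
  Ry@2 = -1115.0927 N

-2945.916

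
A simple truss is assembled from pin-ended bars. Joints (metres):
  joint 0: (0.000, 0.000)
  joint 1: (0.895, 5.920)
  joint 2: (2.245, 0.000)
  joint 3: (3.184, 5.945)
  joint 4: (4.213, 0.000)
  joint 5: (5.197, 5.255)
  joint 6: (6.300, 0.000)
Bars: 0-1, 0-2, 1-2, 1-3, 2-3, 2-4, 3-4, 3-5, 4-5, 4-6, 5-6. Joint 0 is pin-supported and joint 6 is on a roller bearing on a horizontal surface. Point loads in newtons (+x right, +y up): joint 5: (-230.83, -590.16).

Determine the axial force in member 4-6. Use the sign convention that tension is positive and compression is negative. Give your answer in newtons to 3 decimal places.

61.771

N=7 nodes, M=11 members, R=3 reactions → 2N=14, M+R=14
member 0 (0-1): L=5.9873, (cx,cy)=(0.1495,0.9888)
member 1 (0-2): L=2.2450, (cx,cy)=(1.0000,0.0000)
member 2 (1-2): L=6.0720, (cx,cy)=(0.2223,-0.9750)
member 3 (1-3): L=2.2891, (cx,cy)=(0.9999,0.0109)
member 4 (2-3): L=6.0187, (cx,cy)=(0.1560,0.9878)
member 5 (2-4): L=1.9680, (cx,cy)=(1.0000,0.0000)
member 6 (3-4): L=6.0334, (cx,cy)=(0.1706,-0.9853)
member 7 (3-5): L=2.1280, (cx,cy)=(0.9460,-0.3243)
member 8 (4-5): L=5.3463, (cx,cy)=(0.1841,0.9829)
member 9 (4-6): L=2.0870, (cx,cy)=(1.0000,0.0000)
member 10 (5-6): L=5.3695, (cx,cy)=(0.2054,-0.9787)
solve A·x = −loads:
  F[0-1] = -299.2284 N (compression)
  F[0-2] = -186.1002 N (compression)
  F[1-2] = +302.2080 N (tension)
  F[1-3] = -111.9272 N (compression)
  F[2-3] = -298.2967 N (compression)
  F[2-4] = -72.3710 N (compression)
  F[3-4] = +377.8033 N (tension)
  F[3-5] = -235.6242 N (compression)
  F[4-5] = -378.7382 N (compression)
  F[4-6] = +61.7709 N (tension)
  F[5-6] = -300.7065 N (compression)
  Rx@0 = +230.8300 N
  Ry@0 = +295.8664 N
  Ry@6 = +294.2936 N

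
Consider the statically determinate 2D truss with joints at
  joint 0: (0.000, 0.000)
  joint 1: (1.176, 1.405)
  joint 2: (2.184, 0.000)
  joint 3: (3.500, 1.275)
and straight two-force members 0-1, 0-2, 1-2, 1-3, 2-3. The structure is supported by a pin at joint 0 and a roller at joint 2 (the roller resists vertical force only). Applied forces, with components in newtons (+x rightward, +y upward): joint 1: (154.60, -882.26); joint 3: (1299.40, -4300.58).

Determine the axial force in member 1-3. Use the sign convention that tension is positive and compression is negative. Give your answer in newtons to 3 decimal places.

N=4 nodes, M=5 members, R=3 reactions → 2N=8, M+R=8
member 0 (0-1): L=1.8322, (cx,cy)=(0.6418,0.7668)
member 1 (0-2): L=2.1840, (cx,cy)=(1.0000,0.0000)
member 2 (1-2): L=1.7292, (cx,cy)=(0.5829,-0.8125)
member 3 (1-3): L=2.3276, (cx,cy)=(0.9984,-0.0559)
member 4 (2-3): L=1.8323, (cx,cy)=(0.7182,0.6958)
solve A·x = −loads:
  F[0-1] = +3967.2451 N (tension)
  F[0-2] = -1092.3648 N (compression)
  F[1-2] = -5203.4873 N (compression)
  F[1-3] = +5433.5291 N (tension)
  F[2-3] = -5744.3788 N (compression)
  Rx@0 = -1454.0000 N
  Ry@0 = -3042.2130 N
  Ry@2 = +8225.0530 N

5433.529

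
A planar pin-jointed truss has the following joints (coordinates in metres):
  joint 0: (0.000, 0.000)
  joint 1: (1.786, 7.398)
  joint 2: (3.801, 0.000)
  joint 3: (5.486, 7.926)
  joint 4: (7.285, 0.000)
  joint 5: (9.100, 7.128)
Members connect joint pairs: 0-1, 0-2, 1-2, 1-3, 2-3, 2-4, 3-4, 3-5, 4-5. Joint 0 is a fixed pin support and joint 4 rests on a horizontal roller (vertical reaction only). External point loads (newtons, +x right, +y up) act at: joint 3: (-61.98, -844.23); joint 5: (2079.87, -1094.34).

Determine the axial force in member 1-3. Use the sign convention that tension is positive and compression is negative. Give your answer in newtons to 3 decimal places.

N=6 nodes, M=9 members, R=3 reactions → 2N=12, M+R=12
member 0 (0-1): L=7.6105, (cx,cy)=(0.2347,0.9721)
member 1 (0-2): L=3.8010, (cx,cy)=(1.0000,0.0000)
member 2 (1-2): L=7.6675, (cx,cy)=(0.2628,-0.9649)
member 3 (1-3): L=3.7375, (cx,cy)=(0.9900,0.1413)
member 4 (2-3): L=8.1031, (cx,cy)=(0.2079,0.9781)
member 5 (2-4): L=3.4840, (cx,cy)=(1.0000,0.0000)
member 6 (3-4): L=8.1276, (cx,cy)=(0.2213,-0.9752)
member 7 (3-5): L=3.7011, (cx,cy)=(0.9765,-0.2156)
member 8 (4-5): L=7.3554, (cx,cy)=(0.2468,0.9691)
solve A·x = −loads:
  F[0-1] = +2090.1496 N (tension)
  F[0-2] = +1527.3846 N (tension)
  F[1-2] = -1957.1784 N (compression)
  F[1-3] = +1015.0265 N (tension)
  F[2-3] = +1930.5870 N (tension)
  F[2-4] = +611.5886 N (tension)
  F[3-4] = -3454.7615 N (compression)
  F[3-5] = +2286.7619 N (tension)
  F[4-5] = -620.4678 N (compression)
  Rx@0 = -2017.8900 N
  Ry@0 = -2031.7800 N
  Ry@4 = +3970.3500 N

1015.027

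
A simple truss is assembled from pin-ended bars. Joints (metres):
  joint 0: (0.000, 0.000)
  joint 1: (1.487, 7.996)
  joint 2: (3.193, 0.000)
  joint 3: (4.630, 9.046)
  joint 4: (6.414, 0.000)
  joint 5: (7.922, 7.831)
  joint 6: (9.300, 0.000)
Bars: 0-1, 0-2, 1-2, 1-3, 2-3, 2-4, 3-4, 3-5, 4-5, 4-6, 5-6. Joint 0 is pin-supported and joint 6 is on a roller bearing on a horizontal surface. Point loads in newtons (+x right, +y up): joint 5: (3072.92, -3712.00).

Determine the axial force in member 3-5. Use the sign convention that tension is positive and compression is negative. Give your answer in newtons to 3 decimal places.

1660.828

N=7 nodes, M=11 members, R=3 reactions → 2N=14, M+R=14
member 0 (0-1): L=8.1331, (cx,cy)=(0.1828,0.9831)
member 1 (0-2): L=3.1930, (cx,cy)=(1.0000,0.0000)
member 2 (1-2): L=8.1760, (cx,cy)=(0.2087,-0.9780)
member 3 (1-3): L=3.3138, (cx,cy)=(0.9485,0.3169)
member 4 (2-3): L=9.1594, (cx,cy)=(0.1569,0.9876)
member 5 (2-4): L=3.2210, (cx,cy)=(1.0000,0.0000)
member 6 (3-4): L=9.2202, (cx,cy)=(0.1935,-0.9811)
member 7 (3-5): L=3.5091, (cx,cy)=(0.9381,-0.3462)
member 8 (4-5): L=7.9749, (cx,cy)=(0.1891,0.9820)
member 9 (4-6): L=2.8860, (cx,cy)=(1.0000,0.0000)
member 10 (5-6): L=7.9513, (cx,cy)=(0.1733,-0.9849)
solve A·x = −loads:
  F[0-1] = +2072.4495 N (tension)
  F[0-2] = +2694.0072 N (tension)
  F[1-2] = -1823.9353 N (compression)
  F[1-3] = +800.7572 N (tension)
  F[2-3] = +1806.1537 N (tension)
  F[2-4] = +2030.0613 N (tension)
  F[3-4] = -2662.8940 N (compression)
  F[3-5] = +1660.8283 N (tension)
  F[4-5] = +2660.5719 N (tension)
  F[4-6] = +1011.7269 N (tension)
  F[5-6] = -5837.8530 N (compression)
  Rx@0 = -3072.9200 N
  Ry@0 = -2037.5162 N
  Ry@6 = +5749.5162 N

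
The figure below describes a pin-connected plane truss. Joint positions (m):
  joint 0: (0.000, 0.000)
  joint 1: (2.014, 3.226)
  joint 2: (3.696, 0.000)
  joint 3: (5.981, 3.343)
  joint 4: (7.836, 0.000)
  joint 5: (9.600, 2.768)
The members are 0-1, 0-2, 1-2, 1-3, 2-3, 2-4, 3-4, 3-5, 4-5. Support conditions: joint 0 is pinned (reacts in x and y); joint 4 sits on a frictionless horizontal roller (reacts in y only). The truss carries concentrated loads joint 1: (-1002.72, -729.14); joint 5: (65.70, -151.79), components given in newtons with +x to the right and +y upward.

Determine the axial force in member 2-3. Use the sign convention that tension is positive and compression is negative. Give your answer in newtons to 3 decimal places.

-216.020

N=6 nodes, M=9 members, R=3 reactions → 2N=12, M+R=12
member 0 (0-1): L=3.8031, (cx,cy)=(0.5296,0.8483)
member 1 (0-2): L=3.6960, (cx,cy)=(1.0000,0.0000)
member 2 (1-2): L=3.6382, (cx,cy)=(0.4623,-0.8867)
member 3 (1-3): L=3.9687, (cx,cy)=(0.9996,0.0295)
member 4 (2-3): L=4.0493, (cx,cy)=(0.5643,0.8256)
member 5 (2-4): L=4.1400, (cx,cy)=(1.0000,0.0000)
member 6 (3-4): L=3.8232, (cx,cy)=(0.4852,-0.8744)
member 7 (3-5): L=3.6644, (cx,cy)=(0.9876,-0.1569)
member 8 (4-5): L=3.2823, (cx,cy)=(0.5374,0.8433)
solve A·x = −loads:
  F[0-1] = -1057.6524 N (compression)
  F[0-2] = -376.9154 N (compression)
  F[1-2] = +201.1253 N (tension)
  F[1-3] = +349.7828 N (tension)
  F[2-3] = -216.0199 N (compression)
  F[2-4] = -162.0320 N (compression)
  F[3-4] = +165.3623 N (tension)
  F[3-5] = +149.3486 N (tension)
  F[4-5] = -152.2037 N (compression)
  Rx@0 = +937.0200 N
  Ry@0 = +897.1685 N
  Ry@4 = -16.2385 N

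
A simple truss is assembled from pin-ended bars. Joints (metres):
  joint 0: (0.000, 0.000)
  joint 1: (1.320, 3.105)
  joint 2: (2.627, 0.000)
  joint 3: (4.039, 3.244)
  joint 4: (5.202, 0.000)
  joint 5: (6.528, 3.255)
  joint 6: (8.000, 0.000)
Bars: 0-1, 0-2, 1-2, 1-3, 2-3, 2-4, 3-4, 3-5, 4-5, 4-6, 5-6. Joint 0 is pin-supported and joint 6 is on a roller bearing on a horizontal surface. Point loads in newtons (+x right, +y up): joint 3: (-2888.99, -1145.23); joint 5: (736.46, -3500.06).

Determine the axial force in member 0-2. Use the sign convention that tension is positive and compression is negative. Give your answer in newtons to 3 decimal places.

-1267.054

N=7 nodes, M=11 members, R=3 reactions → 2N=14, M+R=14
member 0 (0-1): L=3.3739, (cx,cy)=(0.3912,0.9203)
member 1 (0-2): L=2.6270, (cx,cy)=(1.0000,0.0000)
member 2 (1-2): L=3.3689, (cx,cy)=(0.3880,-0.9217)
member 3 (1-3): L=2.7226, (cx,cy)=(0.9987,0.0511)
member 4 (2-3): L=3.5380, (cx,cy)=(0.3991,0.9169)
member 5 (2-4): L=2.5750, (cx,cy)=(1.0000,0.0000)
member 6 (3-4): L=3.4462, (cx,cy)=(0.3375,-0.9413)
member 7 (3-5): L=2.4890, (cx,cy)=(1.0000,0.0044)
member 8 (4-5): L=3.5147, (cx,cy)=(0.3773,0.9261)
member 9 (4-6): L=2.7980, (cx,cy)=(1.0000,0.0000)
member 10 (5-6): L=3.5724, (cx,cy)=(0.4121,-0.9112)
solve A·x = −loads:
  F[0-1] = -2263.2858 N (compression)
  F[0-2] = -1267.0539 N (compression)
  F[1-2] = +2164.2031 N (tension)
  F[1-3] = -1727.3620 N (compression)
  F[2-3] = -2175.4530 N (compression)
  F[2-4] = +440.7985 N (tension)
  F[3-4] = +995.8978 N (tension)
  F[3-5] = -40.4304 N (compression)
  F[4-5] = -1012.2764 N (compression)
  F[4-6] = +1158.7913 N (tension)
  F[5-6] = -2812.2474 N (compression)
  Rx@0 = +2152.5300 N
  Ry@0 = +2082.8813 N
  Ry@6 = +2562.4087 N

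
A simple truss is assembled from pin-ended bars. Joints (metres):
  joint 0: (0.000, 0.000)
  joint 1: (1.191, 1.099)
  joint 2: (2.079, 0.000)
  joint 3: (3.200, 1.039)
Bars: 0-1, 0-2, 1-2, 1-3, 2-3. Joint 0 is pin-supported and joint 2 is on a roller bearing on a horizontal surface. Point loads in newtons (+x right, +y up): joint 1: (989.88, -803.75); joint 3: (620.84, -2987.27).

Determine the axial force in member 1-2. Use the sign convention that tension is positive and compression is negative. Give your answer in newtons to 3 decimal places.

N=4 nodes, M=5 members, R=3 reactions → 2N=8, M+R=8
member 0 (0-1): L=1.6206, (cx,cy)=(0.7349,0.6782)
member 1 (0-2): L=2.0790, (cx,cy)=(1.0000,0.0000)
member 2 (1-2): L=1.4129, (cx,cy)=(0.6285,-0.7778)
member 3 (1-3): L=2.0099, (cx,cy)=(0.9996,-0.0299)
member 4 (2-3): L=1.5285, (cx,cy)=(0.7334,0.6798)
solve A·x = −loads:
  F[0-1] = +3098.0914 N (tension)
  F[0-2] = -666.1346 N (compression)
  F[1-2] = -3877.4229 N (compression)
  F[1-3] = +3725.5386 N (tension)
  F[2-3] = -4230.9022 N (compression)
  Rx@0 = -1610.7200 N
  Ry@0 = -2100.9767 N
  Ry@2 = +5891.9967 N

-3877.423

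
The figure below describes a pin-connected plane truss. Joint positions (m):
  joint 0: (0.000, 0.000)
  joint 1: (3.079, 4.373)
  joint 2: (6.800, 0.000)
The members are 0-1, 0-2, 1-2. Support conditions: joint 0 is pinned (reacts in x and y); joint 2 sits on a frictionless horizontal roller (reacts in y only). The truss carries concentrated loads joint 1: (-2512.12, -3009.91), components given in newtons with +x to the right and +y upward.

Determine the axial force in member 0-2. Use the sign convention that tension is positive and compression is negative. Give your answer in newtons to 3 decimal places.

-214.977

N=3 nodes, M=3 members, R=3 reactions → 2N=6, M+R=6
member 0 (0-1): L=5.3482, (cx,cy)=(0.5757,0.8177)
member 1 (0-2): L=6.8000, (cx,cy)=(1.0000,0.0000)
member 2 (1-2): L=5.7419, (cx,cy)=(0.6480,-0.7616)
solve A·x = −loads:
  F[0-1] = -3990.1296 N (compression)
  F[0-2] = -214.9767 N (compression)
  F[1-2] = +331.7297 N (tension)
  Rx@0 = +2512.1200 N
  Ry@0 = +3262.5553 N
  Ry@2 = -252.6453 N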